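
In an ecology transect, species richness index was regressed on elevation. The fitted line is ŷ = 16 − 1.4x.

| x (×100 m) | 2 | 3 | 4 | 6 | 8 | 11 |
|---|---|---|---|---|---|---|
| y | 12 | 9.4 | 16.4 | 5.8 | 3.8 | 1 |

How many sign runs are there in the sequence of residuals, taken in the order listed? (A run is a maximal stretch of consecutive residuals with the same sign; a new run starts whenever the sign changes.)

4 runs

x=2: ŷ = 16 − 1.4·2 = 13.2; r = 12 − 13.2 = -1.2
x=3: ŷ = 16 − 1.4·3 = 11.8; r = 9.4 − 11.8 = -2.4
x=4: ŷ = 16 − 1.4·4 = 10.4; r = 16.4 − 10.4 = 6
x=6: ŷ = 16 − 1.4·6 = 7.6; r = 5.8 − 7.6 = -1.8
x=8: ŷ = 16 − 1.4·8 = 4.8; r = 3.8 − 4.8 = -1
x=11: ŷ = 16 − 1.4·11 = 0.6; r = 1 − 0.6 = 0.4
Signs: − − + − − +
Runs: −×2, +×1, −×2, +×1 → 4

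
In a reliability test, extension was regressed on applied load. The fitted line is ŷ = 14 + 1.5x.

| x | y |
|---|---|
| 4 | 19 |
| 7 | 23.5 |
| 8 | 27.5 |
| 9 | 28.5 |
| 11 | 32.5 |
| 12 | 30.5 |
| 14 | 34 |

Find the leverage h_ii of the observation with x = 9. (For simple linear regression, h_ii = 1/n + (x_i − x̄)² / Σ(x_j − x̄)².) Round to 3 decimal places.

x̄ = (4 + 7 + 8 + 9 + 11 + 12 + 14)/7 = 9.28571
Σ(x − x̄)² = 27.9388 + 5.22449 + 1.65306 + 0.0816327 + 2.93878 + 7.36735 + 22.2245 = 67.4286
h = 1/7 + (-0.285714)²/67.4286 = 0.142857 + 0.00121065 = 0.144

h = 0.144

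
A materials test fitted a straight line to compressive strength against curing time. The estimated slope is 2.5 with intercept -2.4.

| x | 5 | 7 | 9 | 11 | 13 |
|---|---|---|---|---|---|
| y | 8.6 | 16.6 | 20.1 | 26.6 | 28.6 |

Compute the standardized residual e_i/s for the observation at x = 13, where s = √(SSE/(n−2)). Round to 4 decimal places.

x=5: ŷ = -2.4 + 2.5·5 = 10.1; e = 8.6 − 10.1 = -1.5
x=7: ŷ = -2.4 + 2.5·7 = 15.1; e = 16.6 − 15.1 = 1.5
x=9: ŷ = -2.4 + 2.5·9 = 20.1; e = 20.1 − 20.1 = 0
x=11: ŷ = -2.4 + 2.5·11 = 25.1; e = 26.6 − 25.1 = 1.5
x=13: ŷ = -2.4 + 2.5·13 = 30.1; e = 28.6 − 30.1 = -1.5
SSE = 2.25 + 2.25 + 0 + 2.25 + 2.25 = 9
s = √(9/3) = 1.73205
e/s = -1.5 / 1.73205 = -0.8660

-0.8660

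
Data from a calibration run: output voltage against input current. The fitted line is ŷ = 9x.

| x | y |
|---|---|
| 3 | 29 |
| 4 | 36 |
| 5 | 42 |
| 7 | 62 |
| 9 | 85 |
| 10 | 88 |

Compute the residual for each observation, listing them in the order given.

x=3: ŷ = 9·3 = 27; e = 29 − 27 = 2
x=4: ŷ = 9·4 = 36; e = 36 − 36 = 0
x=5: ŷ = 9·5 = 45; e = 42 − 45 = -3
x=7: ŷ = 9·7 = 63; e = 62 − 63 = -1
x=9: ŷ = 9·9 = 81; e = 85 − 81 = 4
x=10: ŷ = 9·10 = 90; e = 88 − 90 = -2

2, 0, -3, -1, 4, -2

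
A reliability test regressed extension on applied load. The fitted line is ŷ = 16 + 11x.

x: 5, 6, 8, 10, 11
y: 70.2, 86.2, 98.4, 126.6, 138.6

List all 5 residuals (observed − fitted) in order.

x=5: ŷ = 16 + 11·5 = 71; e = 70.2 − 71 = -0.8
x=6: ŷ = 16 + 11·6 = 82; e = 86.2 − 82 = 4.2
x=8: ŷ = 16 + 11·8 = 104; e = 98.4 − 104 = -5.6
x=10: ŷ = 16 + 11·10 = 126; e = 126.6 − 126 = 0.6
x=11: ŷ = 16 + 11·11 = 137; e = 138.6 − 137 = 1.6

-0.8, 4.2, -5.6, 0.6, 1.6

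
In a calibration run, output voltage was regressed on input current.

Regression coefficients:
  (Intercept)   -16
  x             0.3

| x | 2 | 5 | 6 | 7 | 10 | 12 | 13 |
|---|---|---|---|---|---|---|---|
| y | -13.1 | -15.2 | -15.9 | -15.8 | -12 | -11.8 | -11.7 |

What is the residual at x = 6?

ŷ = -16 + 0.3·6 = -14.2
r = -15.9 − (-14.2) = -1.7

r = -1.7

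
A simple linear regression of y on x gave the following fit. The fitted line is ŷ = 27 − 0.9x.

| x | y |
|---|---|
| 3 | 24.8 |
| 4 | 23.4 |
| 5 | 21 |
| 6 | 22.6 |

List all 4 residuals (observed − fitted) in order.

x=3: ŷ = 27 − 0.9·3 = 24.3; r = 24.8 − 24.3 = 0.5
x=4: ŷ = 27 − 0.9·4 = 23.4; r = 23.4 − 23.4 = 0
x=5: ŷ = 27 − 0.9·5 = 22.5; r = 21 − 22.5 = -1.5
x=6: ŷ = 27 − 0.9·6 = 21.6; r = 22.6 − 21.6 = 1

0.5, 0, -1.5, 1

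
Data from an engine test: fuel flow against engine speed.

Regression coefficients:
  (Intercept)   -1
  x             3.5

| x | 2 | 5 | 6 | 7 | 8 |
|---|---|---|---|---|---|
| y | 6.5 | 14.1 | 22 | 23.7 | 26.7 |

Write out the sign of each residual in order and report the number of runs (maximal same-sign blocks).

4 runs

x=2: ŷ = -1 + 3.5·2 = 6; e = 6.5 − 6 = 0.5
x=5: ŷ = -1 + 3.5·5 = 16.5; e = 14.1 − 16.5 = -2.4
x=6: ŷ = -1 + 3.5·6 = 20; e = 22 − 20 = 2
x=7: ŷ = -1 + 3.5·7 = 23.5; e = 23.7 − 23.5 = 0.2
x=8: ŷ = -1 + 3.5·8 = 27; e = 26.7 − 27 = -0.3
Signs: + − + + −
Runs: +×1, −×1, +×2, −×1 → 4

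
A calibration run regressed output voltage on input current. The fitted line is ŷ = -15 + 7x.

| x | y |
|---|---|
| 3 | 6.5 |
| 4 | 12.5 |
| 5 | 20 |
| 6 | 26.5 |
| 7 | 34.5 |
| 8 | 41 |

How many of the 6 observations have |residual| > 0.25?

4

x=3: ŷ = -15 + 7·3 = 6; e = 6.5 − 6 = 0.5
x=4: ŷ = -15 + 7·4 = 13; e = 12.5 − 13 = -0.5
x=5: ŷ = -15 + 7·5 = 20; e = 20 − 20 = 0
x=6: ŷ = -15 + 7·6 = 27; e = 26.5 − 27 = -0.5
x=7: ŷ = -15 + 7·7 = 34; e = 34.5 − 34 = 0.5
x=8: ŷ = -15 + 7·8 = 41; e = 41 − 41 = 0
|e| > 0.25: x=3 (|e|=0.5), x=4 (|e|=0.5), x=6 (|e|=0.5), x=7 (|e|=0.5) → 4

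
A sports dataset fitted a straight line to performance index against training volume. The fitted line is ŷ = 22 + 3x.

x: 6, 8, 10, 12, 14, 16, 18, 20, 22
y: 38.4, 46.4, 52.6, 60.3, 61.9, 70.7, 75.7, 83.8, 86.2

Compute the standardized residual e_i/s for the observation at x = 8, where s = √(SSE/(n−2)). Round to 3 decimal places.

x=6: ŷ = 22 + 3·6 = 40; e = 38.4 − 40 = -1.6
x=8: ŷ = 22 + 3·8 = 46; e = 46.4 − 46 = 0.4
x=10: ŷ = 22 + 3·10 = 52; e = 52.6 − 52 = 0.6
x=12: ŷ = 22 + 3·12 = 58; e = 60.3 − 58 = 2.3
x=14: ŷ = 22 + 3·14 = 64; e = 61.9 − 64 = -2.1
x=16: ŷ = 22 + 3·16 = 70; e = 70.7 − 70 = 0.7
x=18: ŷ = 22 + 3·18 = 76; e = 75.7 − 76 = -0.3
x=20: ŷ = 22 + 3·20 = 82; e = 83.8 − 82 = 1.8
x=22: ŷ = 22 + 3·22 = 88; e = 86.2 − 88 = -1.8
SSE = 2.56 + 0.16 + 0.36 + 5.29 + 4.41 + 0.49 + 0.09 + 3.24 + 3.24 = 19.84
s = √(19.84/7) = 1.68353
e/s = 0.4 / 1.68353 = 0.238

0.238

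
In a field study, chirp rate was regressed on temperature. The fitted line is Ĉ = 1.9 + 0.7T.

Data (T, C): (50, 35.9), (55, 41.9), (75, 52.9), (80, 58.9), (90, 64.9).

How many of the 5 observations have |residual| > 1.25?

2

T=50: Ĉ = 1.9 + 0.7·50 = 36.9; e = 35.9 − 36.9 = -1
T=55: Ĉ = 1.9 + 0.7·55 = 40.4; e = 41.9 − 40.4 = 1.5
T=75: Ĉ = 1.9 + 0.7·75 = 54.4; e = 52.9 − 54.4 = -1.5
T=80: Ĉ = 1.9 + 0.7·80 = 57.9; e = 58.9 − 57.9 = 1
T=90: Ĉ = 1.9 + 0.7·90 = 64.9; e = 64.9 − 64.9 = 0
|e| > 1.25: T=55 (|e|=1.5), T=75 (|e|=1.5) → 2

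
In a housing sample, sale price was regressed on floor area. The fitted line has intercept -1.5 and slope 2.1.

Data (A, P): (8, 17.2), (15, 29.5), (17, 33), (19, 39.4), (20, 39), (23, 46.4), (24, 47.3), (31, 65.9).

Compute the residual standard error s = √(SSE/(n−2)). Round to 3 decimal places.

s = 1.661

A=8: ŷ = -1.5 + 2.1·8 = 15.3; e = 17.2 − 15.3 = 1.9
A=15: ŷ = -1.5 + 2.1·15 = 30; e = 29.5 − 30 = -0.5
A=17: ŷ = -1.5 + 2.1·17 = 34.2; e = 33 − 34.2 = -1.2
A=19: ŷ = -1.5 + 2.1·19 = 38.4; e = 39.4 − 38.4 = 1
A=20: ŷ = -1.5 + 2.1·20 = 40.5; e = 39 − 40.5 = -1.5
A=23: ŷ = -1.5 + 2.1·23 = 46.8; e = 46.4 − 46.8 = -0.4
A=24: ŷ = -1.5 + 2.1·24 = 48.9; e = 47.3 − 48.9 = -1.6
A=31: ŷ = -1.5 + 2.1·31 = 63.6; e = 65.9 − 63.6 = 2.3
SSE = 3.61 + 0.25 + 1.44 + 1 + 2.25 + 0.16 + 2.56 + 5.29 = 16.56
s = √(16.56/6) = √2.76 ≈ 1.661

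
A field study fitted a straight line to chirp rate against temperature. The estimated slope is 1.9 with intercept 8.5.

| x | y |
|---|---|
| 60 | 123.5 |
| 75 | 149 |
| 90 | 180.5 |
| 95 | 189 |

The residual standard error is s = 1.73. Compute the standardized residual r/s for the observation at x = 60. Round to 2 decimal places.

0.58

ŷ = 8.5 + 1.9·60 = 122.5
r = 123.5 − 122.5 = 1
r/s = 1 / 1.73 = 0.58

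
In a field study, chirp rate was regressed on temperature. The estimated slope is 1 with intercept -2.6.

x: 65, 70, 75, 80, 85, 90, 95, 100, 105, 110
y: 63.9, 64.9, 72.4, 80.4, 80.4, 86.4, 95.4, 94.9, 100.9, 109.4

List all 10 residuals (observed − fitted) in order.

x=65: ŷ = -2.6 + 65 = 62.4; r = 63.9 − 62.4 = 1.5
x=70: ŷ = -2.6 + 70 = 67.4; r = 64.9 − 67.4 = -2.5
x=75: ŷ = -2.6 + 75 = 72.4; r = 72.4 − 72.4 = 0
x=80: ŷ = -2.6 + 80 = 77.4; r = 80.4 − 77.4 = 3
x=85: ŷ = -2.6 + 85 = 82.4; r = 80.4 − 82.4 = -2
x=90: ŷ = -2.6 + 90 = 87.4; r = 86.4 − 87.4 = -1
x=95: ŷ = -2.6 + 95 = 92.4; r = 95.4 − 92.4 = 3
x=100: ŷ = -2.6 + 100 = 97.4; r = 94.9 − 97.4 = -2.5
x=105: ŷ = -2.6 + 105 = 102.4; r = 100.9 − 102.4 = -1.5
x=110: ŷ = -2.6 + 110 = 107.4; r = 109.4 − 107.4 = 2

1.5, -2.5, 0, 3, -2, -1, 3, -2.5, -1.5, 2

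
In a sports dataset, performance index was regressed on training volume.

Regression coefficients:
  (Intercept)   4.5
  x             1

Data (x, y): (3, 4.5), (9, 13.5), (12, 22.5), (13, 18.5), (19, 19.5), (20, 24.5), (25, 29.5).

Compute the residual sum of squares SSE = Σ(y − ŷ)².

x=3: ŷ = 4.5 + 3 = 7.5; e = 4.5 − 7.5 = -3
x=9: ŷ = 4.5 + 9 = 13.5; e = 13.5 − 13.5 = 0
x=12: ŷ = 4.5 + 12 = 16.5; e = 22.5 − 16.5 = 6
x=13: ŷ = 4.5 + 13 = 17.5; e = 18.5 − 17.5 = 1
x=19: ŷ = 4.5 + 19 = 23.5; e = 19.5 − 23.5 = -4
x=20: ŷ = 4.5 + 20 = 24.5; e = 24.5 − 24.5 = 0
x=25: ŷ = 4.5 + 25 = 29.5; e = 29.5 − 29.5 = 0
SSE = 9 + 0 + 36 + 1 + 16 + 0 + 0 = 62

SSE = 62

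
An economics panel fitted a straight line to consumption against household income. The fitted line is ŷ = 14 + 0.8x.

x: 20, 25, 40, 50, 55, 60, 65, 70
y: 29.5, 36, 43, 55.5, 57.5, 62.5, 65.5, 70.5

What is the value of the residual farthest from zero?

r = -3

x=20: ŷ = 14 + 0.8·20 = 30; r = 29.5 − 30 = -0.5
x=25: ŷ = 14 + 0.8·25 = 34; r = 36 − 34 = 2
x=40: ŷ = 14 + 0.8·40 = 46; r = 43 − 46 = -3
x=50: ŷ = 14 + 0.8·50 = 54; r = 55.5 − 54 = 1.5
x=55: ŷ = 14 + 0.8·55 = 58; r = 57.5 − 58 = -0.5
x=60: ŷ = 14 + 0.8·60 = 62; r = 62.5 − 62 = 0.5
x=65: ŷ = 14 + 0.8·65 = 66; r = 65.5 − 66 = -0.5
x=70: ŷ = 14 + 0.8·70 = 70; r = 70.5 − 70 = 0.5
Largest |r| is 3 at x = 40, residual -3.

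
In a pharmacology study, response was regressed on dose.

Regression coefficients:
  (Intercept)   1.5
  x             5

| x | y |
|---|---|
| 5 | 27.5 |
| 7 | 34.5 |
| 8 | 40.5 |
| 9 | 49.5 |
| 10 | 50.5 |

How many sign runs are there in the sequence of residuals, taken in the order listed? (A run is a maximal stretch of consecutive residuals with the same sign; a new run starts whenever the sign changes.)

x=5: ŷ = 1.5 + 5·5 = 26.5; r = 27.5 − 26.5 = 1
x=7: ŷ = 1.5 + 5·7 = 36.5; r = 34.5 − 36.5 = -2
x=8: ŷ = 1.5 + 5·8 = 41.5; r = 40.5 − 41.5 = -1
x=9: ŷ = 1.5 + 5·9 = 46.5; r = 49.5 − 46.5 = 3
x=10: ŷ = 1.5 + 5·10 = 51.5; r = 50.5 − 51.5 = -1
Signs: + − − + −
Runs: +×1, −×2, +×1, −×1 → 4

4 runs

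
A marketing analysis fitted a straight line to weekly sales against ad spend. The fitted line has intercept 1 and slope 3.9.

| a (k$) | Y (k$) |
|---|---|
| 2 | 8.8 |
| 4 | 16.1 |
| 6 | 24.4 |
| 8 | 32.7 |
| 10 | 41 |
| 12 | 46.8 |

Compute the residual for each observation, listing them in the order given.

0, -0.5, 0, 0.5, 1, -1

a=2: Ŷ = 1 + 3.9·2 = 8.8; r = 8.8 − 8.8 = 0
a=4: Ŷ = 1 + 3.9·4 = 16.6; r = 16.1 − 16.6 = -0.5
a=6: Ŷ = 1 + 3.9·6 = 24.4; r = 24.4 − 24.4 = 0
a=8: Ŷ = 1 + 3.9·8 = 32.2; r = 32.7 − 32.2 = 0.5
a=10: Ŷ = 1 + 3.9·10 = 40; r = 41 − 40 = 1
a=12: Ŷ = 1 + 3.9·12 = 47.8; r = 46.8 − 47.8 = -1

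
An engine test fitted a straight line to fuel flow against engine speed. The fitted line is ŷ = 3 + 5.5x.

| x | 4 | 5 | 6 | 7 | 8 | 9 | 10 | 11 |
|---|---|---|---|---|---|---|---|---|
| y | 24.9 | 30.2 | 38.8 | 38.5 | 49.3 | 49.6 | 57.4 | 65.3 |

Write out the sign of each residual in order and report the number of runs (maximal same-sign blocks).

x=4: ŷ = 3 + 5.5·4 = 25; r = 24.9 − 25 = -0.1
x=5: ŷ = 3 + 5.5·5 = 30.5; r = 30.2 − 30.5 = -0.3
x=6: ŷ = 3 + 5.5·6 = 36; r = 38.8 − 36 = 2.8
x=7: ŷ = 3 + 5.5·7 = 41.5; r = 38.5 − 41.5 = -3
x=8: ŷ = 3 + 5.5·8 = 47; r = 49.3 − 47 = 2.3
x=9: ŷ = 3 + 5.5·9 = 52.5; r = 49.6 − 52.5 = -2.9
x=10: ŷ = 3 + 5.5·10 = 58; r = 57.4 − 58 = -0.6
x=11: ŷ = 3 + 5.5·11 = 63.5; r = 65.3 − 63.5 = 1.8
Signs: − − + − + − − +
Runs: −×2, +×1, −×1, +×1, −×2, +×1 → 6

6 runs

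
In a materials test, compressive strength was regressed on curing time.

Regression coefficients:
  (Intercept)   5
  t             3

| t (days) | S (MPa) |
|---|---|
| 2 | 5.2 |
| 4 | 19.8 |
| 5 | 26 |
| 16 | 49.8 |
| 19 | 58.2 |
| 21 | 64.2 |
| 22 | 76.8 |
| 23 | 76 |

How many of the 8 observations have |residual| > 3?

6

t=2: Ŝ = 5 + 3·2 = 11; r = 5.2 − 11 = -5.8
t=4: Ŝ = 5 + 3·4 = 17; r = 19.8 − 17 = 2.8
t=5: Ŝ = 5 + 3·5 = 20; r = 26 − 20 = 6
t=16: Ŝ = 5 + 3·16 = 53; r = 49.8 − 53 = -3.2
t=19: Ŝ = 5 + 3·19 = 62; r = 58.2 − 62 = -3.8
t=21: Ŝ = 5 + 3·21 = 68; r = 64.2 − 68 = -3.8
t=22: Ŝ = 5 + 3·22 = 71; r = 76.8 − 71 = 5.8
t=23: Ŝ = 5 + 3·23 = 74; r = 76 − 74 = 2
|r| > 3: t=2 (|r|=5.8), t=5 (|r|=6), t=16 (|r|=3.2), t=19 (|r|=3.8), t=21 (|r|=3.8), t=22 (|r|=5.8) → 6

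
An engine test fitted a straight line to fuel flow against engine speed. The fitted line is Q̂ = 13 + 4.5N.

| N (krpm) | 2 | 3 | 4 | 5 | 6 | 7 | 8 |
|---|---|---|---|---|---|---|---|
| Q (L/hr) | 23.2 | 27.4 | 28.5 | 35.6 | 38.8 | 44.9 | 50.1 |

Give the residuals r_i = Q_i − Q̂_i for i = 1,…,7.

1.2, 0.9, -2.5, 0.1, -1.2, 0.4, 1.1

N=2: Q̂ = 13 + 4.5·2 = 22; r = 23.2 − 22 = 1.2
N=3: Q̂ = 13 + 4.5·3 = 26.5; r = 27.4 − 26.5 = 0.9
N=4: Q̂ = 13 + 4.5·4 = 31; r = 28.5 − 31 = -2.5
N=5: Q̂ = 13 + 4.5·5 = 35.5; r = 35.6 − 35.5 = 0.1
N=6: Q̂ = 13 + 4.5·6 = 40; r = 38.8 − 40 = -1.2
N=7: Q̂ = 13 + 4.5·7 = 44.5; r = 44.9 − 44.5 = 0.4
N=8: Q̂ = 13 + 4.5·8 = 49; r = 50.1 − 49 = 1.1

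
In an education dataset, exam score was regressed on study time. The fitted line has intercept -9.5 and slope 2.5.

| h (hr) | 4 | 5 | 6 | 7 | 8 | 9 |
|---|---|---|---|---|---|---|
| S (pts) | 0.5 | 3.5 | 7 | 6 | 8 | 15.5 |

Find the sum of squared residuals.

h=4: Ŝ = -9.5 + 2.5·4 = 0.5; e = 0.5 − 0.5 = 0
h=5: Ŝ = -9.5 + 2.5·5 = 3; e = 3.5 − 3 = 0.5
h=6: Ŝ = -9.5 + 2.5·6 = 5.5; e = 7 − 5.5 = 1.5
h=7: Ŝ = -9.5 + 2.5·7 = 8; e = 6 − 8 = -2
h=8: Ŝ = -9.5 + 2.5·8 = 10.5; e = 8 − 10.5 = -2.5
h=9: Ŝ = -9.5 + 2.5·9 = 13; e = 15.5 − 13 = 2.5
SSE = 0 + 0.25 + 2.25 + 4 + 6.25 + 6.25 = 19

SSE = 19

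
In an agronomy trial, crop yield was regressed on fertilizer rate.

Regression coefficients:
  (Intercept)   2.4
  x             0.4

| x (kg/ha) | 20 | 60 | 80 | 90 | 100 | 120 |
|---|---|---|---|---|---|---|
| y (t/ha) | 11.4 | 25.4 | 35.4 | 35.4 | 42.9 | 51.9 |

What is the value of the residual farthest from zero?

x=20: ŷ = 2.4 + 0.4·20 = 10.4; r = 11.4 − 10.4 = 1
x=60: ŷ = 2.4 + 0.4·60 = 26.4; r = 25.4 − 26.4 = -1
x=80: ŷ = 2.4 + 0.4·80 = 34.4; r = 35.4 − 34.4 = 1
x=90: ŷ = 2.4 + 0.4·90 = 38.4; r = 35.4 − 38.4 = -3
x=100: ŷ = 2.4 + 0.4·100 = 42.4; r = 42.9 − 42.4 = 0.5
x=120: ŷ = 2.4 + 0.4·120 = 50.4; r = 51.9 − 50.4 = 1.5
Largest |r| is 3 at x = 90, residual -3.

r = -3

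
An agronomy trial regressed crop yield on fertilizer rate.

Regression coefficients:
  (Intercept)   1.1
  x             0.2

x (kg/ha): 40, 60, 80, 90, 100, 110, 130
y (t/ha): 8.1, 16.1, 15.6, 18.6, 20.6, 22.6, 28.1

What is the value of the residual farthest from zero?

r = 3

x=40: ŷ = 1.1 + 0.2·40 = 9.1; r = 8.1 − 9.1 = -1
x=60: ŷ = 1.1 + 0.2·60 = 13.1; r = 16.1 − 13.1 = 3
x=80: ŷ = 1.1 + 0.2·80 = 17.1; r = 15.6 − 17.1 = -1.5
x=90: ŷ = 1.1 + 0.2·90 = 19.1; r = 18.6 − 19.1 = -0.5
x=100: ŷ = 1.1 + 0.2·100 = 21.1; r = 20.6 − 21.1 = -0.5
x=110: ŷ = 1.1 + 0.2·110 = 23.1; r = 22.6 − 23.1 = -0.5
x=130: ŷ = 1.1 + 0.2·130 = 27.1; r = 28.1 − 27.1 = 1
Largest |r| is 3 at x = 60, residual 3.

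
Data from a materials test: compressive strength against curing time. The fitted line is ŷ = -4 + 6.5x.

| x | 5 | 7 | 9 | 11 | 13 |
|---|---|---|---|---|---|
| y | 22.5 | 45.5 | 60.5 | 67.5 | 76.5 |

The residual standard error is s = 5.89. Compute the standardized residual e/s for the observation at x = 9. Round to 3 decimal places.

1.019

ŷ = -4 + 6.5·9 = 54.5
e = 60.5 − 54.5 = 6
e/s = 6 / 5.89 = 1.019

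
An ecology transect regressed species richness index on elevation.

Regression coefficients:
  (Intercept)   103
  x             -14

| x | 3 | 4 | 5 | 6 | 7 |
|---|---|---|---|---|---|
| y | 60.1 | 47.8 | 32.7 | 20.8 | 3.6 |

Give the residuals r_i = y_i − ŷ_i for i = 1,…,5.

x=3: ŷ = 103 − 14·3 = 61; r = 60.1 − 61 = -0.9
x=4: ŷ = 103 − 14·4 = 47; r = 47.8 − 47 = 0.8
x=5: ŷ = 103 − 14·5 = 33; r = 32.7 − 33 = -0.3
x=6: ŷ = 103 − 14·6 = 19; r = 20.8 − 19 = 1.8
x=7: ŷ = 103 − 14·7 = 5; r = 3.6 − 5 = -1.4

-0.9, 0.8, -0.3, 1.8, -1.4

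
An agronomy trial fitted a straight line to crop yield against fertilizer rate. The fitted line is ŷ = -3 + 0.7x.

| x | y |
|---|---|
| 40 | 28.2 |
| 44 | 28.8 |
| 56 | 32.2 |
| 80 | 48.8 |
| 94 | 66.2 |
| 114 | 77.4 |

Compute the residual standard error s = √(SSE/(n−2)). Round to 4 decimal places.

x=40: ŷ = -3 + 0.7·40 = 25; e = 28.2 − 25 = 3.2
x=44: ŷ = -3 + 0.7·44 = 27.8; e = 28.8 − 27.8 = 1
x=56: ŷ = -3 + 0.7·56 = 36.2; e = 32.2 − 36.2 = -4
x=80: ŷ = -3 + 0.7·80 = 53; e = 48.8 − 53 = -4.2
x=94: ŷ = -3 + 0.7·94 = 62.8; e = 66.2 − 62.8 = 3.4
x=114: ŷ = -3 + 0.7·114 = 76.8; e = 77.4 − 76.8 = 0.6
SSE = 10.24 + 1 + 16 + 17.64 + 11.56 + 0.36 = 56.8
s = √(56.8/4) = √14.2 ≈ 3.7683

s = 3.7683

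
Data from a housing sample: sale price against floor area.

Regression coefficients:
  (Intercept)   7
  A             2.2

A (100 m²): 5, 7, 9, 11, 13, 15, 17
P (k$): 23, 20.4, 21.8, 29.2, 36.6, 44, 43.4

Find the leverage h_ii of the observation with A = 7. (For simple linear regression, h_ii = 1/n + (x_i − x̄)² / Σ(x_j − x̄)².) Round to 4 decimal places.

Ā = (5 + 7 + 9 + 11 + 13 + 15 + 17)/7 = 11
Σ(A − Ā)² = 36 + 16 + 4 + 0 + 4 + 16 + 36 = 112
h = 1/7 + (-4)²/112 = 0.142857 + 0.142857 = 0.2857

h = 0.2857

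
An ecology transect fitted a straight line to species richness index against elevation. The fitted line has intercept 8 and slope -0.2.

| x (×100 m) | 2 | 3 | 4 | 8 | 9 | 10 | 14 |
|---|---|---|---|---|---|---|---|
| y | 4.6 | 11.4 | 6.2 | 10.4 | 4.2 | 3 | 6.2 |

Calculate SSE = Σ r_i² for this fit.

x=2: ŷ = 8 − 0.2·2 = 7.6; r = 4.6 − 7.6 = -3
x=3: ŷ = 8 − 0.2·3 = 7.4; r = 11.4 − 7.4 = 4
x=4: ŷ = 8 − 0.2·4 = 7.2; r = 6.2 − 7.2 = -1
x=8: ŷ = 8 − 0.2·8 = 6.4; r = 10.4 − 6.4 = 4
x=9: ŷ = 8 − 0.2·9 = 6.2; r = 4.2 − 6.2 = -2
x=10: ŷ = 8 − 0.2·10 = 6; r = 3 − 6 = -3
x=14: ŷ = 8 − 0.2·14 = 5.2; r = 6.2 − 5.2 = 1
SSE = 9 + 16 + 1 + 16 + 4 + 9 + 1 = 56

SSE = 56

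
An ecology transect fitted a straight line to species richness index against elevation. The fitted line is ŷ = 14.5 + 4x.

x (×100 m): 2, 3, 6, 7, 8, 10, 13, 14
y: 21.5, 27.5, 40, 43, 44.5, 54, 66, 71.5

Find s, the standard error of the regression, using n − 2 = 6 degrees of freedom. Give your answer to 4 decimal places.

s = 1.2910

x=2: ŷ = 14.5 + 4·2 = 22.5; r = 21.5 − 22.5 = -1
x=3: ŷ = 14.5 + 4·3 = 26.5; r = 27.5 − 26.5 = 1
x=6: ŷ = 14.5 + 4·6 = 38.5; r = 40 − 38.5 = 1.5
x=7: ŷ = 14.5 + 4·7 = 42.5; r = 43 − 42.5 = 0.5
x=8: ŷ = 14.5 + 4·8 = 46.5; r = 44.5 − 46.5 = -2
x=10: ŷ = 14.5 + 4·10 = 54.5; r = 54 − 54.5 = -0.5
x=13: ŷ = 14.5 + 4·13 = 66.5; r = 66 − 66.5 = -0.5
x=14: ŷ = 14.5 + 4·14 = 70.5; r = 71.5 − 70.5 = 1
SSE = 1 + 1 + 2.25 + 0.25 + 4 + 0.25 + 0.25 + 1 = 10
s = √(10/6) = √1.66667 ≈ 1.2910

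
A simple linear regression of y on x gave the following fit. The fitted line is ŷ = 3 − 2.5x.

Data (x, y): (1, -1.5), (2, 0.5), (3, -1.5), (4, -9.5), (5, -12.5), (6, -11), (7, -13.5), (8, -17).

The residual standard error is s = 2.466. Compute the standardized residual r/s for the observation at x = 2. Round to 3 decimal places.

ŷ = 3 − 2.5·2 = -2
r = 0.5 − (-2) = 2.5
r/s = 2.5 / 2.466 = 1.014

1.014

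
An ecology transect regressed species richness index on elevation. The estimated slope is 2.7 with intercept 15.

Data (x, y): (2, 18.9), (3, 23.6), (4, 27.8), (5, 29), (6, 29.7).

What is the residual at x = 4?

ŷ = 15 + 2.7·4 = 25.8
e = 27.8 − 25.8 = 2

e = 2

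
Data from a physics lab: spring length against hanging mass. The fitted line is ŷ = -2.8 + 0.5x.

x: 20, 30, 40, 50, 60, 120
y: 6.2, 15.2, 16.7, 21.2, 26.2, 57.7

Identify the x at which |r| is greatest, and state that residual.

x = 30, r = 3

x=20: ŷ = -2.8 + 0.5·20 = 7.2; r = 6.2 − 7.2 = -1
x=30: ŷ = -2.8 + 0.5·30 = 12.2; r = 15.2 − 12.2 = 3
x=40: ŷ = -2.8 + 0.5·40 = 17.2; r = 16.7 − 17.2 = -0.5
x=50: ŷ = -2.8 + 0.5·50 = 22.2; r = 21.2 − 22.2 = -1
x=60: ŷ = -2.8 + 0.5·60 = 27.2; r = 26.2 − 27.2 = -1
x=120: ŷ = -2.8 + 0.5·120 = 57.2; r = 57.7 − 57.2 = 0.5
Largest |r| is 3 at x = 30, residual 3.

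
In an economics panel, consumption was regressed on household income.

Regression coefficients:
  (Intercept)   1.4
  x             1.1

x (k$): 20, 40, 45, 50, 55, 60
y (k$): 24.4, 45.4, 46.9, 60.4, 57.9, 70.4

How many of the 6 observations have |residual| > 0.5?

x=20: ŷ = 1.4 + 1.1·20 = 23.4; e = 24.4 − 23.4 = 1
x=40: ŷ = 1.4 + 1.1·40 = 45.4; e = 45.4 − 45.4 = 0
x=45: ŷ = 1.4 + 1.1·45 = 50.9; e = 46.9 − 50.9 = -4
x=50: ŷ = 1.4 + 1.1·50 = 56.4; e = 60.4 − 56.4 = 4
x=55: ŷ = 1.4 + 1.1·55 = 61.9; e = 57.9 − 61.9 = -4
x=60: ŷ = 1.4 + 1.1·60 = 67.4; e = 70.4 − 67.4 = 3
|e| > 0.5: x=20 (|e|=1), x=45 (|e|=4), x=50 (|e|=4), x=55 (|e|=4), x=60 (|e|=3) → 5

5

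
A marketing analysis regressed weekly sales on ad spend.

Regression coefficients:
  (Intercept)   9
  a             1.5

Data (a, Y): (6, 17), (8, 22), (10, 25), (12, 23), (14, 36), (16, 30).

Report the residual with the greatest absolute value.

r = 6

a=6: ŷ = 9 + 1.5·6 = 18; r = 17 − 18 = -1
a=8: ŷ = 9 + 1.5·8 = 21; r = 22 − 21 = 1
a=10: ŷ = 9 + 1.5·10 = 24; r = 25 − 24 = 1
a=12: ŷ = 9 + 1.5·12 = 27; r = 23 − 27 = -4
a=14: ŷ = 9 + 1.5·14 = 30; r = 36 − 30 = 6
a=16: ŷ = 9 + 1.5·16 = 33; r = 30 − 33 = -3
Largest |r| is 6 at a = 14, residual 6.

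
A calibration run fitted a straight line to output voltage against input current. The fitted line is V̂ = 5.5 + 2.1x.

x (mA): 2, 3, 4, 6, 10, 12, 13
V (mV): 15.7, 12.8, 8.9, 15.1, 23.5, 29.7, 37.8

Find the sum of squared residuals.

x=2: V̂ = 5.5 + 2.1·2 = 9.7; e = 15.7 − 9.7 = 6
x=3: V̂ = 5.5 + 2.1·3 = 11.8; e = 12.8 − 11.8 = 1
x=4: V̂ = 5.5 + 2.1·4 = 13.9; e = 8.9 − 13.9 = -5
x=6: V̂ = 5.5 + 2.1·6 = 18.1; e = 15.1 − 18.1 = -3
x=10: V̂ = 5.5 + 2.1·10 = 26.5; e = 23.5 − 26.5 = -3
x=12: V̂ = 5.5 + 2.1·12 = 30.7; e = 29.7 − 30.7 = -1
x=13: V̂ = 5.5 + 2.1·13 = 32.8; e = 37.8 − 32.8 = 5
SSE = 36 + 1 + 25 + 9 + 9 + 1 + 25 = 106

SSE = 106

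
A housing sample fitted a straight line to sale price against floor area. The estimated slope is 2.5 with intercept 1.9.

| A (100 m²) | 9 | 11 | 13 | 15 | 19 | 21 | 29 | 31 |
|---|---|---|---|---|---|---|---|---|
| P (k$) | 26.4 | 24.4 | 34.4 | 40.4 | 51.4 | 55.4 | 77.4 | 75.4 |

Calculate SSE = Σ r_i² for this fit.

SSE = 60

A=9: ŷ = 1.9 + 2.5·9 = 24.4; r = 26.4 − 24.4 = 2
A=11: ŷ = 1.9 + 2.5·11 = 29.4; r = 24.4 − 29.4 = -5
A=13: ŷ = 1.9 + 2.5·13 = 34.4; r = 34.4 − 34.4 = 0
A=15: ŷ = 1.9 + 2.5·15 = 39.4; r = 40.4 − 39.4 = 1
A=19: ŷ = 1.9 + 2.5·19 = 49.4; r = 51.4 − 49.4 = 2
A=21: ŷ = 1.9 + 2.5·21 = 54.4; r = 55.4 − 54.4 = 1
A=29: ŷ = 1.9 + 2.5·29 = 74.4; r = 77.4 − 74.4 = 3
A=31: ŷ = 1.9 + 2.5·31 = 79.4; r = 75.4 − 79.4 = -4
SSE = 4 + 25 + 0 + 1 + 4 + 1 + 9 + 16 = 60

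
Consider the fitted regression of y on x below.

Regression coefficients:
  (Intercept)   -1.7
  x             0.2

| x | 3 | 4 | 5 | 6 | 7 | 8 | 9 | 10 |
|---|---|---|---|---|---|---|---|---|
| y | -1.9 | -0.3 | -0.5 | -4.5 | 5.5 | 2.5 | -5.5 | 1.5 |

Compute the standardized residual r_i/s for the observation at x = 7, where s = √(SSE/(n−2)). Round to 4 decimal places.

1.4956

x=3: ŷ = -1.7 + 0.2·3 = -1.1; r = -1.9 − (-1.1) = -0.8
x=4: ŷ = -1.7 + 0.2·4 = -0.9; r = -0.3 − (-0.9) = 0.6
x=5: ŷ = -1.7 + 0.2·5 = -0.7; r = -0.5 − (-0.7) = 0.2
x=6: ŷ = -1.7 + 0.2·6 = -0.5; r = -4.5 − (-0.5) = -4
x=7: ŷ = -1.7 + 0.2·7 = -0.3; r = 5.5 − (-0.3) = 5.8
x=8: ŷ = -1.7 + 0.2·8 = -0.1; r = 2.5 − (-0.1) = 2.6
x=9: ŷ = -1.7 + 0.2·9 = 0.1; r = -5.5 − 0.1 = -5.6
x=10: ŷ = -1.7 + 0.2·10 = 0.3; r = 1.5 − 0.3 = 1.2
SSE = 0.64 + 0.36 + 0.04 + 16 + 33.64 + 6.76 + 31.36 + 1.44 = 90.24
s = √(90.24/6) = 3.87814
r/s = 5.8 / 3.87814 = 1.4956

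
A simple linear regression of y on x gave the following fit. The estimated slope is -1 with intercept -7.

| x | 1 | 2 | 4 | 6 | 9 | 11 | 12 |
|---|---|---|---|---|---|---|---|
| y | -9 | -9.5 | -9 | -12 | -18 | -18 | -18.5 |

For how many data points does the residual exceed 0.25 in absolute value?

6

x=1: ŷ = -7 − 1 = -8; r = -9 − (-8) = -1
x=2: ŷ = -7 − 2 = -9; r = -9.5 − (-9) = -0.5
x=4: ŷ = -7 − 4 = -11; r = -9 − (-11) = 2
x=6: ŷ = -7 − 6 = -13; r = -12 − (-13) = 1
x=9: ŷ = -7 − 9 = -16; r = -18 − (-16) = -2
x=11: ŷ = -7 − 11 = -18; r = -18 − (-18) = 0
x=12: ŷ = -7 − 12 = -19; r = -18.5 − (-19) = 0.5
|r| > 0.25: x=1 (|r|=1), x=2 (|r|=0.5), x=4 (|r|=2), x=6 (|r|=1), x=9 (|r|=2), x=12 (|r|=0.5) → 6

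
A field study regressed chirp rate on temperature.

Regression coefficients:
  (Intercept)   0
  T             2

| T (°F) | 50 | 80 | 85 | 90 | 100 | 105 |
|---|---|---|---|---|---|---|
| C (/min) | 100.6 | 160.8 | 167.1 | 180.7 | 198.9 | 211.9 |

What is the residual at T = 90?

Ĉ = 2·90 = 180
e = 180.7 − 180 = 0.7

e = 0.7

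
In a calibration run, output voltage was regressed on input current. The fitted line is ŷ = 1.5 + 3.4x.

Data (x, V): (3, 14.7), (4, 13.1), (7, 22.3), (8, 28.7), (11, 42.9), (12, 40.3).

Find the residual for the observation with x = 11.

ŷ = 1.5 + 3.4·11 = 38.9
e = 42.9 − 38.9 = 4

e = 4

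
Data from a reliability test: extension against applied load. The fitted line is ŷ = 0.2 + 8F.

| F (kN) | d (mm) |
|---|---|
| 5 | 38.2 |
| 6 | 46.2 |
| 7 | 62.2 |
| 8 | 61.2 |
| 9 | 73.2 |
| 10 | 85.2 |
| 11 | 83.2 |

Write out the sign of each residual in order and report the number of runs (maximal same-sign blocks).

F=5: ŷ = 0.2 + 8·5 = 40.2; r = 38.2 − 40.2 = -2
F=6: ŷ = 0.2 + 8·6 = 48.2; r = 46.2 − 48.2 = -2
F=7: ŷ = 0.2 + 8·7 = 56.2; r = 62.2 − 56.2 = 6
F=8: ŷ = 0.2 + 8·8 = 64.2; r = 61.2 − 64.2 = -3
F=9: ŷ = 0.2 + 8·9 = 72.2; r = 73.2 − 72.2 = 1
F=10: ŷ = 0.2 + 8·10 = 80.2; r = 85.2 − 80.2 = 5
F=11: ŷ = 0.2 + 8·11 = 88.2; r = 83.2 − 88.2 = -5
Signs: − − + − + + −
Runs: −×2, +×1, −×1, +×2, −×1 → 5

5 runs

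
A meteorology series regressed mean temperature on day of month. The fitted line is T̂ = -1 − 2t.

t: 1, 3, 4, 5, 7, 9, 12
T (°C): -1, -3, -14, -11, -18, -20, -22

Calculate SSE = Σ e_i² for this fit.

SSE = 64

t=1: T̂ = -1 − 2·1 = -3; e = -1 − (-3) = 2
t=3: T̂ = -1 − 2·3 = -7; e = -3 − (-7) = 4
t=4: T̂ = -1 − 2·4 = -9; e = -14 − (-9) = -5
t=5: T̂ = -1 − 2·5 = -11; e = -11 − (-11) = 0
t=7: T̂ = -1 − 2·7 = -15; e = -18 − (-15) = -3
t=9: T̂ = -1 − 2·9 = -19; e = -20 − (-19) = -1
t=12: T̂ = -1 − 2·12 = -25; e = -22 − (-25) = 3
SSE = 4 + 16 + 25 + 0 + 9 + 1 + 9 = 64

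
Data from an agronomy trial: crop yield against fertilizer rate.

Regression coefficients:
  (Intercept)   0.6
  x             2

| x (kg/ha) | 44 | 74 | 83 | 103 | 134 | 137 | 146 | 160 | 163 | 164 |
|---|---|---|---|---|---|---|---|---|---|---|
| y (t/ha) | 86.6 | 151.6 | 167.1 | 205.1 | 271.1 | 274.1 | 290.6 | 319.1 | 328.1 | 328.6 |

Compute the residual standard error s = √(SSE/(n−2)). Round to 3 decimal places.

x=44: ŷ = 0.6 + 2·44 = 88.6; r = 86.6 − 88.6 = -2
x=74: ŷ = 0.6 + 2·74 = 148.6; r = 151.6 − 148.6 = 3
x=83: ŷ = 0.6 + 2·83 = 166.6; r = 167.1 − 166.6 = 0.5
x=103: ŷ = 0.6 + 2·103 = 206.6; r = 205.1 − 206.6 = -1.5
x=134: ŷ = 0.6 + 2·134 = 268.6; r = 271.1 − 268.6 = 2.5
x=137: ŷ = 0.6 + 2·137 = 274.6; r = 274.1 − 274.6 = -0.5
x=146: ŷ = 0.6 + 2·146 = 292.6; r = 290.6 − 292.6 = -2
x=160: ŷ = 0.6 + 2·160 = 320.6; r = 319.1 − 320.6 = -1.5
x=163: ŷ = 0.6 + 2·163 = 326.6; r = 328.1 − 326.6 = 1.5
x=164: ŷ = 0.6 + 2·164 = 328.6; r = 328.6 − 328.6 = 0
SSE = 4 + 9 + 0.25 + 2.25 + 6.25 + 0.25 + 4 + 2.25 + 2.25 + 0 = 30.5
s = √(30.5/8) = √3.8125 ≈ 1.953

s = 1.953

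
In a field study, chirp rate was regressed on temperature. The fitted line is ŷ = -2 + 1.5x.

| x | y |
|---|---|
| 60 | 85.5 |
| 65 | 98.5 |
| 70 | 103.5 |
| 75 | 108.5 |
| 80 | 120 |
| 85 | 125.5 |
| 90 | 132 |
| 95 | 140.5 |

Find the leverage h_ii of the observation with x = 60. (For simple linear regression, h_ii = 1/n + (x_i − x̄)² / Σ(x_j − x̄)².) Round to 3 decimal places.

x̄ = (60 + 65 + 70 + 75 + 80 + 85 + 90 + 95)/8 = 77.5
Σ(x − x̄)² = 306.25 + 156.25 + 56.25 + 6.25 + 6.25 + 56.25 + 156.25 + 306.25 = 1050
h = 1/8 + (-17.5)²/1050 = 0.125 + 0.291667 = 0.417

h = 0.417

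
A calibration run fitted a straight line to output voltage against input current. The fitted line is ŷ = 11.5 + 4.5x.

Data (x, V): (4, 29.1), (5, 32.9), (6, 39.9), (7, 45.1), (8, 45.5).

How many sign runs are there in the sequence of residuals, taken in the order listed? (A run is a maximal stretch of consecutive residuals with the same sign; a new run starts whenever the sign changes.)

3 runs

x=4: ŷ = 11.5 + 4.5·4 = 29.5; r = 29.1 − 29.5 = -0.4
x=5: ŷ = 11.5 + 4.5·5 = 34; r = 32.9 − 34 = -1.1
x=6: ŷ = 11.5 + 4.5·6 = 38.5; r = 39.9 − 38.5 = 1.4
x=7: ŷ = 11.5 + 4.5·7 = 43; r = 45.1 − 43 = 2.1
x=8: ŷ = 11.5 + 4.5·8 = 47.5; r = 45.5 − 47.5 = -2
Signs: − − + + −
Runs: −×2, +×2, −×1 → 3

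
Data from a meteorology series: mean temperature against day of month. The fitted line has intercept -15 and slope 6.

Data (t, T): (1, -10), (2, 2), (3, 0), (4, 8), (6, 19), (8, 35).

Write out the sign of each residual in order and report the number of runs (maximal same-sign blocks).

t=1: T̂ = -15 + 6·1 = -9; r = -10 − (-9) = -1
t=2: T̂ = -15 + 6·2 = -3; r = 2 − (-3) = 5
t=3: T̂ = -15 + 6·3 = 3; r = 0 − 3 = -3
t=4: T̂ = -15 + 6·4 = 9; r = 8 − 9 = -1
t=6: T̂ = -15 + 6·6 = 21; r = 19 − 21 = -2
t=8: T̂ = -15 + 6·8 = 33; r = 35 − 33 = 2
Signs: − + − − − +
Runs: −×1, +×1, −×3, +×1 → 4

4 runs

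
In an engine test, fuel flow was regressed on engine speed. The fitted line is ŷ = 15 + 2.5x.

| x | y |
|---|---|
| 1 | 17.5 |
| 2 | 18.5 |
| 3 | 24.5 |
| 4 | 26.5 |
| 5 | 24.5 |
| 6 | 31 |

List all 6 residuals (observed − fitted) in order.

0, -1.5, 2, 1.5, -3, 1

x=1: ŷ = 15 + 2.5·1 = 17.5; e = 17.5 − 17.5 = 0
x=2: ŷ = 15 + 2.5·2 = 20; e = 18.5 − 20 = -1.5
x=3: ŷ = 15 + 2.5·3 = 22.5; e = 24.5 − 22.5 = 2
x=4: ŷ = 15 + 2.5·4 = 25; e = 26.5 − 25 = 1.5
x=5: ŷ = 15 + 2.5·5 = 27.5; e = 24.5 − 27.5 = -3
x=6: ŷ = 15 + 2.5·6 = 30; e = 31 − 30 = 1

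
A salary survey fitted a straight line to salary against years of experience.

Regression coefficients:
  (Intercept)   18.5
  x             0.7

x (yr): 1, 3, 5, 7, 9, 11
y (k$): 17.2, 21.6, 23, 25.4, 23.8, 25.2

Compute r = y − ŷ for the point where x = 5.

ŷ = 18.5 + 0.7·5 = 22
r = 23 − 22 = 1

r = 1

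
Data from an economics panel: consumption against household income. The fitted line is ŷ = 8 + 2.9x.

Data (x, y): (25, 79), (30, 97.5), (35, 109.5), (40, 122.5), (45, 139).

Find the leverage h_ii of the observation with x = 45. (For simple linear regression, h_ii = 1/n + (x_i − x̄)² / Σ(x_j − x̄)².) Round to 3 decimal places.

x̄ = (25 + 30 + 35 + 40 + 45)/5 = 35
Σ(x − x̄)² = 100 + 25 + 0 + 25 + 100 = 250
h = 1/5 + (10)²/250 = 0.2 + 0.4 = 0.600

h = 0.600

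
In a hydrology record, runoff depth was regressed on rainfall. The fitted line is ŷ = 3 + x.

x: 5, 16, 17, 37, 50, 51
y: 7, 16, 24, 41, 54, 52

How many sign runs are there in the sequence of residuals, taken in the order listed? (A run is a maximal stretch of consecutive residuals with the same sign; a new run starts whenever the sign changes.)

x=5: ŷ = 3 + 5 = 8; e = 7 − 8 = -1
x=16: ŷ = 3 + 16 = 19; e = 16 − 19 = -3
x=17: ŷ = 3 + 17 = 20; e = 24 − 20 = 4
x=37: ŷ = 3 + 37 = 40; e = 41 − 40 = 1
x=50: ŷ = 3 + 50 = 53; e = 54 − 53 = 1
x=51: ŷ = 3 + 51 = 54; e = 52 − 54 = -2
Signs: − − + + + −
Runs: −×2, +×3, −×1 → 3

3 runs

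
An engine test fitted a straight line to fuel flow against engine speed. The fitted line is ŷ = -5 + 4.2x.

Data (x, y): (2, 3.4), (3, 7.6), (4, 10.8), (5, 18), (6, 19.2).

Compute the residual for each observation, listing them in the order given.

x=2: ŷ = -5 + 4.2·2 = 3.4; e = 3.4 − 3.4 = 0
x=3: ŷ = -5 + 4.2·3 = 7.6; e = 7.6 − 7.6 = 0
x=4: ŷ = -5 + 4.2·4 = 11.8; e = 10.8 − 11.8 = -1
x=5: ŷ = -5 + 4.2·5 = 16; e = 18 − 16 = 2
x=6: ŷ = -5 + 4.2·6 = 20.2; e = 19.2 − 20.2 = -1

0, 0, -1, 2, -1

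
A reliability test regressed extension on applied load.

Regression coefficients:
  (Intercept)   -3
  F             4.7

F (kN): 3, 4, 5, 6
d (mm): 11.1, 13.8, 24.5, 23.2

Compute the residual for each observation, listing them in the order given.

F=3: d̂ = -3 + 4.7·3 = 11.1; e = 11.1 − 11.1 = 0
F=4: d̂ = -3 + 4.7·4 = 15.8; e = 13.8 − 15.8 = -2
F=5: d̂ = -3 + 4.7·5 = 20.5; e = 24.5 − 20.5 = 4
F=6: d̂ = -3 + 4.7·6 = 25.2; e = 23.2 − 25.2 = -2

0, -2, 4, -2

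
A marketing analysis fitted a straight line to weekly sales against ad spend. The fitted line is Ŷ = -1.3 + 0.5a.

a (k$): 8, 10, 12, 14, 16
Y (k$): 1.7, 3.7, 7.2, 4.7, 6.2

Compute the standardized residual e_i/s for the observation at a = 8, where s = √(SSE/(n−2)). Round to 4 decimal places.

-0.5941

a=8: Ŷ = -1.3 + 0.5·8 = 2.7; e = 1.7 − 2.7 = -1
a=10: Ŷ = -1.3 + 0.5·10 = 3.7; e = 3.7 − 3.7 = 0
a=12: Ŷ = -1.3 + 0.5·12 = 4.7; e = 7.2 − 4.7 = 2.5
a=14: Ŷ = -1.3 + 0.5·14 = 5.7; e = 4.7 − 5.7 = -1
a=16: Ŷ = -1.3 + 0.5·16 = 6.7; e = 6.2 − 6.7 = -0.5
SSE = 1 + 0 + 6.25 + 1 + 0.25 = 8.5
s = √(8.5/3) = 1.68325
e/s = -1 / 1.68325 = -0.5941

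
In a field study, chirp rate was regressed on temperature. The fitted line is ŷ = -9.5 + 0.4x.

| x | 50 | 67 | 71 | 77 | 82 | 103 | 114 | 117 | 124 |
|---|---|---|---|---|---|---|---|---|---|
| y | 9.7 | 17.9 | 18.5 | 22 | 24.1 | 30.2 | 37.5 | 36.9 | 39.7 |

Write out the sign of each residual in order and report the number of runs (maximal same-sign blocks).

x=50: ŷ = -9.5 + 0.4·50 = 10.5; r = 9.7 − 10.5 = -0.8
x=67: ŷ = -9.5 + 0.4·67 = 17.3; r = 17.9 − 17.3 = 0.6
x=71: ŷ = -9.5 + 0.4·71 = 18.9; r = 18.5 − 18.9 = -0.4
x=77: ŷ = -9.5 + 0.4·77 = 21.3; r = 22 − 21.3 = 0.7
x=82: ŷ = -9.5 + 0.4·82 = 23.3; r = 24.1 − 23.3 = 0.8
x=103: ŷ = -9.5 + 0.4·103 = 31.7; r = 30.2 − 31.7 = -1.5
x=114: ŷ = -9.5 + 0.4·114 = 36.1; r = 37.5 − 36.1 = 1.4
x=117: ŷ = -9.5 + 0.4·117 = 37.3; r = 36.9 − 37.3 = -0.4
x=124: ŷ = -9.5 + 0.4·124 = 40.1; r = 39.7 − 40.1 = -0.4
Signs: − + − + + − + − −
Runs: −×1, +×1, −×1, +×2, −×1, +×1, −×2 → 7

7 runs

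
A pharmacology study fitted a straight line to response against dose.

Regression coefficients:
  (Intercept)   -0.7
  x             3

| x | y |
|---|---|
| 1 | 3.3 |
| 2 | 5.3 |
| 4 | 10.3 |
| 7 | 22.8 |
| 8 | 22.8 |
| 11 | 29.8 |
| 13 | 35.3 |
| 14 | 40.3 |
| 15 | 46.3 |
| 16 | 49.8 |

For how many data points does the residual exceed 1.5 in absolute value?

5

x=1: ŷ = -0.7 + 3·1 = 2.3; e = 3.3 − 2.3 = 1
x=2: ŷ = -0.7 + 3·2 = 5.3; e = 5.3 − 5.3 = 0
x=4: ŷ = -0.7 + 3·4 = 11.3; e = 10.3 − 11.3 = -1
x=7: ŷ = -0.7 + 3·7 = 20.3; e = 22.8 − 20.3 = 2.5
x=8: ŷ = -0.7 + 3·8 = 23.3; e = 22.8 − 23.3 = -0.5
x=11: ŷ = -0.7 + 3·11 = 32.3; e = 29.8 − 32.3 = -2.5
x=13: ŷ = -0.7 + 3·13 = 38.3; e = 35.3 − 38.3 = -3
x=14: ŷ = -0.7 + 3·14 = 41.3; e = 40.3 − 41.3 = -1
x=15: ŷ = -0.7 + 3·15 = 44.3; e = 46.3 − 44.3 = 2
x=16: ŷ = -0.7 + 3·16 = 47.3; e = 49.8 − 47.3 = 2.5
|e| > 1.5: x=7 (|e|=2.5), x=11 (|e|=2.5), x=13 (|e|=3), x=15 (|e|=2), x=16 (|e|=2.5) → 5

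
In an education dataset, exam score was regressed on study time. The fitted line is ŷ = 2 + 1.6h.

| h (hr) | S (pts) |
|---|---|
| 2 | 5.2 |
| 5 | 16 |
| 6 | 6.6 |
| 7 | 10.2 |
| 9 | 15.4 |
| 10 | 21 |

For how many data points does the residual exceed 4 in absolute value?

2

h=2: ŷ = 2 + 1.6·2 = 5.2; r = 5.2 − 5.2 = 0
h=5: ŷ = 2 + 1.6·5 = 10; r = 16 − 10 = 6
h=6: ŷ = 2 + 1.6·6 = 11.6; r = 6.6 − 11.6 = -5
h=7: ŷ = 2 + 1.6·7 = 13.2; r = 10.2 − 13.2 = -3
h=9: ŷ = 2 + 1.6·9 = 16.4; r = 15.4 − 16.4 = -1
h=10: ŷ = 2 + 1.6·10 = 18; r = 21 − 18 = 3
|r| > 4: h=5 (|r|=6), h=6 (|r|=5) → 2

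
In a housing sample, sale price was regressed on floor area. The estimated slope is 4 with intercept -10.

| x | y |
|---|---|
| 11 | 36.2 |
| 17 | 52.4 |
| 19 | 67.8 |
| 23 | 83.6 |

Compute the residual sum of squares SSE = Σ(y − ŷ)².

x=11: ŷ = -10 + 4·11 = 34; e = 36.2 − 34 = 2.2
x=17: ŷ = -10 + 4·17 = 58; e = 52.4 − 58 = -5.6
x=19: ŷ = -10 + 4·19 = 66; e = 67.8 − 66 = 1.8
x=23: ŷ = -10 + 4·23 = 82; e = 83.6 − 82 = 1.6
SSE = 4.84 + 31.36 + 3.24 + 2.56 = 42

SSE = 42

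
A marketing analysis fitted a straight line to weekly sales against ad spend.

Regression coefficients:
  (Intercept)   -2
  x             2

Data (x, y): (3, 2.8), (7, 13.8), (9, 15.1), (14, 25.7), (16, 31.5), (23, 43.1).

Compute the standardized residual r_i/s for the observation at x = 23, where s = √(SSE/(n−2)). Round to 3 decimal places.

x=3: ŷ = -2 + 2·3 = 4; r = 2.8 − 4 = -1.2
x=7: ŷ = -2 + 2·7 = 12; r = 13.8 − 12 = 1.8
x=9: ŷ = -2 + 2·9 = 16; r = 15.1 − 16 = -0.9
x=14: ŷ = -2 + 2·14 = 26; r = 25.7 − 26 = -0.3
x=16: ŷ = -2 + 2·16 = 30; r = 31.5 − 30 = 1.5
x=23: ŷ = -2 + 2·23 = 44; r = 43.1 − 44 = -0.9
SSE = 1.44 + 3.24 + 0.81 + 0.09 + 2.25 + 0.81 = 8.64
s = √(8.64/4) = 1.46969
r/s = -0.9 / 1.46969 = -0.612

-0.612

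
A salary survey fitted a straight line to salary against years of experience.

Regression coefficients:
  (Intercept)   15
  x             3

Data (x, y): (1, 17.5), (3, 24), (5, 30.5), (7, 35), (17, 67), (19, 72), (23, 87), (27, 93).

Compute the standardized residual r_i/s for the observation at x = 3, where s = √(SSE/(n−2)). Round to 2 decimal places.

x=1: ŷ = 15 + 3·1 = 18; r = 17.5 − 18 = -0.5
x=3: ŷ = 15 + 3·3 = 24; r = 24 − 24 = 0
x=5: ŷ = 15 + 3·5 = 30; r = 30.5 − 30 = 0.5
x=7: ŷ = 15 + 3·7 = 36; r = 35 − 36 = -1
x=17: ŷ = 15 + 3·17 = 66; r = 67 − 66 = 1
x=19: ŷ = 15 + 3·19 = 72; r = 72 − 72 = 0
x=23: ŷ = 15 + 3·23 = 84; r = 87 − 84 = 3
x=27: ŷ = 15 + 3·27 = 96; r = 93 − 96 = -3
SSE = 0.25 + 0 + 0.25 + 1 + 1 + 0 + 9 + 9 = 20.5
s = √(20.5/6) = 1.84842
r/s = 0 / 1.84842 = 0.00

0.00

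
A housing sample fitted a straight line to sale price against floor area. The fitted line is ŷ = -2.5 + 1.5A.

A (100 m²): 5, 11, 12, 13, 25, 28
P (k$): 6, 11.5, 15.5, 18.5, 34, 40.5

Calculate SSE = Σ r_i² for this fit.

SSE = 11.5

A=5: ŷ = -2.5 + 1.5·5 = 5; r = 6 − 5 = 1
A=11: ŷ = -2.5 + 1.5·11 = 14; r = 11.5 − 14 = -2.5
A=12: ŷ = -2.5 + 1.5·12 = 15.5; r = 15.5 − 15.5 = 0
A=13: ŷ = -2.5 + 1.5·13 = 17; r = 18.5 − 17 = 1.5
A=25: ŷ = -2.5 + 1.5·25 = 35; r = 34 − 35 = -1
A=28: ŷ = -2.5 + 1.5·28 = 39.5; r = 40.5 − 39.5 = 1
SSE = 1 + 6.25 + 0 + 2.25 + 1 + 1 = 11.5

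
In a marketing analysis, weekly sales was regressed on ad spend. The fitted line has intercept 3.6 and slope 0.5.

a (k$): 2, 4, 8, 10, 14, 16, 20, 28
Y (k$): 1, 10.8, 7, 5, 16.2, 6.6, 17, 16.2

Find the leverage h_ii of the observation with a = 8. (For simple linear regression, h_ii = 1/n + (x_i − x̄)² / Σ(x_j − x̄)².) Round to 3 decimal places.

h = 0.168

ā = (2 + 4 + 8 + 10 + 14 + 16 + 20 + 28)/8 = 12.75
Σ(a − ā)² = 115.562 + 76.5625 + 22.5625 + 7.5625 + 1.5625 + 10.5625 + 52.5625 + 232.562 = 519.5
h = 1/8 + (-4.75)²/519.5 = 0.125 + 0.0434312 = 0.168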